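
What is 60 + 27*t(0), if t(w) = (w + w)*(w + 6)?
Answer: 60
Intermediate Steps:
t(w) = 2*w*(6 + w) (t(w) = (2*w)*(6 + w) = 2*w*(6 + w))
60 + 27*t(0) = 60 + 27*(2*0*(6 + 0)) = 60 + 27*(2*0*6) = 60 + 27*0 = 60 + 0 = 60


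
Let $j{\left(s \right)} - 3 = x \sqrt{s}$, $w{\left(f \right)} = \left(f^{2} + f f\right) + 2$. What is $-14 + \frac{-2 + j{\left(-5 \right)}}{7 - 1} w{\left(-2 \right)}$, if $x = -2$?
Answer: $- \frac{37}{3} - \frac{10 i \sqrt{5}}{3} \approx -12.333 - 7.4536 i$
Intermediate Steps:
$w{\left(f \right)} = 2 + 2 f^{2}$ ($w{\left(f \right)} = \left(f^{2} + f^{2}\right) + 2 = 2 f^{2} + 2 = 2 + 2 f^{2}$)
$j{\left(s \right)} = 3 - 2 \sqrt{s}$
$-14 + \frac{-2 + j{\left(-5 \right)}}{7 - 1} w{\left(-2 \right)} = -14 + \frac{-2 + \left(3 - 2 \sqrt{-5}\right)}{7 - 1} \left(2 + 2 \left(-2\right)^{2}\right) = -14 + \frac{-2 + \left(3 - 2 i \sqrt{5}\right)}{6} \left(2 + 2 \cdot 4\right) = -14 + \left(-2 + \left(3 - 2 i \sqrt{5}\right)\right) \frac{1}{6} \left(2 + 8\right) = -14 + \left(1 - 2 i \sqrt{5}\right) \frac{1}{6} \cdot 10 = -14 + \left(\frac{1}{6} - \frac{i \sqrt{5}}{3}\right) 10 = -14 + \left(\frac{5}{3} - \frac{10 i \sqrt{5}}{3}\right) = - \frac{37}{3} - \frac{10 i \sqrt{5}}{3}$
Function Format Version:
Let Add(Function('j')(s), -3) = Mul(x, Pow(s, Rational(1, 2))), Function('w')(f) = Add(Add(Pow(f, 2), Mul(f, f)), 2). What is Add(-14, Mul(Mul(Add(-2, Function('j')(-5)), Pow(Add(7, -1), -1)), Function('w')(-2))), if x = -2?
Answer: Add(Rational(-37, 3), Mul(Rational(-10, 3), I, Pow(5, Rational(1, 2)))) ≈ Add(-12.333, Mul(-7.4536, I))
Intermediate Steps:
Function('w')(f) = Add(2, Mul(2, Pow(f, 2))) (Function('w')(f) = Add(Add(Pow(f, 2), Pow(f, 2)), 2) = Add(Mul(2, Pow(f, 2)), 2) = Add(2, Mul(2, Pow(f, 2))))
Function('j')(s) = Add(3, Mul(-2, Pow(s, Rational(1, 2))))
Add(-14, Mul(Mul(Add(-2, Function('j')(-5)), Pow(Add(7, -1), -1)), Function('w')(-2))) = Add(-14, Mul(Mul(Add(-2, Add(3, Mul(-2, Pow(-5, Rational(1, 2))))), Pow(Add(7, -1), -1)), Add(2, Mul(2, Pow(-2, 2))))) = Add(-14, Mul(Mul(Add(-2, Add(3, Mul(-2, Mul(I, Pow(5, Rational(1, 2)))))), Pow(6, -1)), Add(2, Mul(2, 4)))) = Add(-14, Mul(Mul(Add(-2, Add(3, Mul(-2, I, Pow(5, Rational(1, 2))))), Rational(1, 6)), Add(2, 8))) = Add(-14, Mul(Mul(Add(1, Mul(-2, I, Pow(5, Rational(1, 2)))), Rational(1, 6)), 10)) = Add(-14, Mul(Add(Rational(1, 6), Mul(Rational(-1, 3), I, Pow(5, Rational(1, 2)))), 10)) = Add(-14, Add(Rational(5, 3), Mul(Rational(-10, 3), I, Pow(5, Rational(1, 2))))) = Add(Rational(-37, 3), Mul(Rational(-10, 3), I, Pow(5, Rational(1, 2))))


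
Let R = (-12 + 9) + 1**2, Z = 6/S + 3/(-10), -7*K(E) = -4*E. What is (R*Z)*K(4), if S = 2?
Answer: -432/35 ≈ -12.343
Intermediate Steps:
K(E) = 4*E/7 (K(E) = -(-4)*E/7 = 4*E/7)
Z = 27/10 (Z = 6/2 + 3/(-10) = 6*(1/2) + 3*(-1/10) = 3 - 3/10 = 27/10 ≈ 2.7000)
R = -2 (R = -3 + 1 = -2)
(R*Z)*K(4) = (-2*27/10)*((4/7)*4) = -27/5*16/7 = -432/35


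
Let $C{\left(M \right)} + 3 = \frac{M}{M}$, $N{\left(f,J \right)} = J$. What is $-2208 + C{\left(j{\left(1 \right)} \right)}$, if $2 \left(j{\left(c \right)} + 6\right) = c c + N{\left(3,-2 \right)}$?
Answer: $-2210$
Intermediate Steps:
$j{\left(c \right)} = -7 + \frac{c^{2}}{2}$ ($j{\left(c \right)} = -6 + \frac{c c - 2}{2} = -6 + \frac{c^{2} - 2}{2} = -6 + \frac{-2 + c^{2}}{2} = -6 + \left(-1 + \frac{c^{2}}{2}\right) = -7 + \frac{c^{2}}{2}$)
$C{\left(M \right)} = -2$ ($C{\left(M \right)} = -3 + \frac{M}{M} = -3 + 1 = -2$)
$-2208 + C{\left(j{\left(1 \right)} \right)} = -2208 - 2 = -2210$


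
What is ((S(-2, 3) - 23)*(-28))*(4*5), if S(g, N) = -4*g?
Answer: 8400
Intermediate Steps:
((S(-2, 3) - 23)*(-28))*(4*5) = ((-4*(-2) - 23)*(-28))*(4*5) = ((8 - 23)*(-28))*20 = -15*(-28)*20 = 420*20 = 8400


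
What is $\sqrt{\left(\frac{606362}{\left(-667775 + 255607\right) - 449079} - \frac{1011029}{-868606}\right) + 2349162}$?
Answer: $\frac{5 \sqrt{52586484407276135292284421462}}{748084311682} \approx 1532.7$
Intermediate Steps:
$\sqrt{\left(\frac{606362}{\left(-667775 + 255607\right) - 449079} - \frac{1011029}{-868606}\right) + 2349162} = \sqrt{\left(\frac{606362}{-412168 - 449079} - - \frac{1011029}{868606}\right) + 2349162} = \sqrt{\left(\frac{606362}{-861247} + \frac{1011029}{868606}\right) + 2349162} = \sqrt{\left(606362 \left(- \frac{1}{861247}\right) + \frac{1011029}{868606}\right) + 2349162} = \sqrt{\left(- \frac{606362}{861247} + \frac{1011029}{868606}\right) + 2349162} = \sqrt{\frac{344056021791}{748084311682} + 2349162} = \sqrt{\frac{1757371581855532275}{748084311682}} = \frac{5 \sqrt{52586484407276135292284421462}}{748084311682}$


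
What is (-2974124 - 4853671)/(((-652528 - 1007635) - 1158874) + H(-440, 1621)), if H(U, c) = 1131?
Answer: 2609265/939302 ≈ 2.7779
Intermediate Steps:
(-2974124 - 4853671)/(((-652528 - 1007635) - 1158874) + H(-440, 1621)) = (-2974124 - 4853671)/(((-652528 - 1007635) - 1158874) + 1131) = -7827795/((-1660163 - 1158874) + 1131) = -7827795/(-2819037 + 1131) = -7827795/(-2817906) = -7827795*(-1/2817906) = 2609265/939302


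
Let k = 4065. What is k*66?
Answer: 268290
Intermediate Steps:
k*66 = 4065*66 = 268290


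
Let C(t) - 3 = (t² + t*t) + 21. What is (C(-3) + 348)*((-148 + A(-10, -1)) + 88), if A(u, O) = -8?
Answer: -26520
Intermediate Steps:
C(t) = 24 + 2*t² (C(t) = 3 + ((t² + t*t) + 21) = 3 + ((t² + t²) + 21) = 3 + (2*t² + 21) = 3 + (21 + 2*t²) = 24 + 2*t²)
(C(-3) + 348)*((-148 + A(-10, -1)) + 88) = ((24 + 2*(-3)²) + 348)*((-148 - 8) + 88) = ((24 + 2*9) + 348)*(-156 + 88) = ((24 + 18) + 348)*(-68) = (42 + 348)*(-68) = 390*(-68) = -26520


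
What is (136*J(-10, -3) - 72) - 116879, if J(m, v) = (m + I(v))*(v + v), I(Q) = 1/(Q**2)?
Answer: -326645/3 ≈ -1.0888e+5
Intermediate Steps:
I(Q) = Q**(-2)
J(m, v) = 2*v*(m + v**(-2)) (J(m, v) = (m + v**(-2))*(v + v) = (m + v**(-2))*(2*v) = 2*v*(m + v**(-2)))
(136*J(-10, -3) - 72) - 116879 = (136*(2/(-3) + 2*(-10)*(-3)) - 72) - 116879 = (136*(2*(-1/3) + 60) - 72) - 116879 = (136*(-2/3 + 60) - 72) - 116879 = (136*(178/3) - 72) - 116879 = (24208/3 - 72) - 116879 = 23992/3 - 116879 = -326645/3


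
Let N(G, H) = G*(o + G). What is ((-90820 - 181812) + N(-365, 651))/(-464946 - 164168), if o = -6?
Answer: 137217/629114 ≈ 0.21811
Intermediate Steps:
N(G, H) = G*(-6 + G)
((-90820 - 181812) + N(-365, 651))/(-464946 - 164168) = ((-90820 - 181812) - 365*(-6 - 365))/(-464946 - 164168) = (-272632 - 365*(-371))/(-629114) = (-272632 + 135415)*(-1/629114) = -137217*(-1/629114) = 137217/629114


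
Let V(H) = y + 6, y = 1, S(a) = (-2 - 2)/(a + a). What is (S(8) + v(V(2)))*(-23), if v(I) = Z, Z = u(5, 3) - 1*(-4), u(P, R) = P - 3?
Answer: -529/4 ≈ -132.25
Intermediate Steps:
S(a) = -2/a (S(a) = -4*1/(2*a) = -2/a)
u(P, R) = -3 + P
V(H) = 7 (V(H) = 1 + 6 = 7)
Z = 6 (Z = (-3 + 5) - 1*(-4) = 2 + 4 = 6)
v(I) = 6
(S(8) + v(V(2)))*(-23) = (-2/8 + 6)*(-23) = (-2*⅛ + 6)*(-23) = (-¼ + 6)*(-23) = (23/4)*(-23) = -529/4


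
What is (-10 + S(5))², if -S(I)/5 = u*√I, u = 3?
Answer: 1225 + 300*√5 ≈ 1895.8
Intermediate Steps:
S(I) = -15*√I
(-10 + S(5))² = (-10 - 15*√5)²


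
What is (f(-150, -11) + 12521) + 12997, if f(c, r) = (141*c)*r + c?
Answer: 258018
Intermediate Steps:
f(c, r) = c + 141*c*r (f(c, r) = 141*c*r + c = c + 141*c*r)
(f(-150, -11) + 12521) + 12997 = (-150*(1 + 141*(-11)) + 12521) + 12997 = (-150*(1 - 1551) + 12521) + 12997 = (-150*(-1550) + 12521) + 12997 = (232500 + 12521) + 12997 = 245021 + 12997 = 258018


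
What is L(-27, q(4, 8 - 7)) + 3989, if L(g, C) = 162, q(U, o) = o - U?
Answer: 4151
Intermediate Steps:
L(-27, q(4, 8 - 7)) + 3989 = 162 + 3989 = 4151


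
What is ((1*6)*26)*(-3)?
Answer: -468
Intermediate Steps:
((1*6)*26)*(-3) = (6*26)*(-3) = 156*(-3) = -468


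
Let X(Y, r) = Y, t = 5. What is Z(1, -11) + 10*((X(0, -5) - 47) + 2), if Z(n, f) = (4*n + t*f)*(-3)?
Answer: -297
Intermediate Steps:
Z(n, f) = -15*f - 12*n (Z(n, f) = (4*n + 5*f)*(-3) = -15*f - 12*n)
Z(1, -11) + 10*((X(0, -5) - 47) + 2) = (-15*(-11) - 12*1) + 10*((0 - 47) + 2) = (165 - 12) + 10*(-47 + 2) = 153 + 10*(-45) = 153 - 450 = -297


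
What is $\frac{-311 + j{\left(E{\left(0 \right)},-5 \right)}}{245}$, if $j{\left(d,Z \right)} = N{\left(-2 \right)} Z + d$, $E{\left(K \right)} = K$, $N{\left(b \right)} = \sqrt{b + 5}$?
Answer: $- \frac{311}{245} - \frac{\sqrt{3}}{49} \approx -1.3047$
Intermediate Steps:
$N{\left(b \right)} = \sqrt{5 + b}$
$j{\left(d,Z \right)} = d + Z \sqrt{3}$ ($j{\left(d,Z \right)} = \sqrt{5 - 2} Z + d = \sqrt{3} Z + d = Z \sqrt{3} + d = d + Z \sqrt{3}$)
$\frac{-311 + j{\left(E{\left(0 \right)},-5 \right)}}{245} = \frac{-311 + \left(0 - 5 \sqrt{3}\right)}{245} = \left(-311 - 5 \sqrt{3}\right) \frac{1}{245} = - \frac{311}{245} - \frac{\sqrt{3}}{49}$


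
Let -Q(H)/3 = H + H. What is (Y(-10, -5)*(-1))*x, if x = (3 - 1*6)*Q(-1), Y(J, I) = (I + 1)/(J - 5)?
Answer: 24/5 ≈ 4.8000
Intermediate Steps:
Q(H) = -6*H (Q(H) = -3*(H + H) = -6*H)
Y(J, I) = (1 + I)/(-5 + J)
x = -18 (x = (3 - 1*6)*(-6*(-1)) = (3 - 6)*6 = -3*6 = -18)
(Y(-10, -5)*(-1))*x = (((1 - 5)/(-5 - 10))*(-1))*(-18) = ((-4/(-15))*(-1))*(-18) = (-1/15*(-4)*(-1))*(-18) = ((4/15)*(-1))*(-18) = -4/15*(-18) = 24/5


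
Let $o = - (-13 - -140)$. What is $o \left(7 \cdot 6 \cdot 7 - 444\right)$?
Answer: $19050$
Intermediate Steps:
$o = -127$ ($o = - (-13 + 140) = \left(-1\right) 127 = -127$)
$o \left(7 \cdot 6 \cdot 7 - 444\right) = - 127 \left(7 \cdot 6 \cdot 7 - 444\right) = - 127 \left(42 \cdot 7 - 444\right) = - 127 \left(294 - 444\right) = \left(-127\right) \left(-150\right) = 19050$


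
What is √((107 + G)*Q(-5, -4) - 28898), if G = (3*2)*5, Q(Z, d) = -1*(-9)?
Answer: I*√27665 ≈ 166.33*I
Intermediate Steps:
Q(Z, d) = 9
G = 30 (G = 6*5 = 30)
√((107 + G)*Q(-5, -4) - 28898) = √((107 + 30)*9 - 28898) = √(137*9 - 28898) = √(1233 - 28898) = √(-27665) = I*√27665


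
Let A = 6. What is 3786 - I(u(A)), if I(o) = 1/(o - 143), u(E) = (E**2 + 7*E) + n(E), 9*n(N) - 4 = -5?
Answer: 2218605/586 ≈ 3786.0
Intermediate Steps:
n(N) = -1/9 (n(N) = 4/9 + (1/9)*(-5) = 4/9 - 5/9 = -1/9)
u(E) = -1/9 + E**2 + 7*E (u(E) = (E**2 + 7*E) - 1/9 = -1/9 + E**2 + 7*E)
I(o) = 1/(-143 + o)
3786 - I(u(A)) = 3786 - 1/(-143 + (-1/9 + 6**2 + 7*6)) = 3786 - 1/(-143 + (-1/9 + 36 + 42)) = 3786 - 1/(-143 + 701/9) = 3786 - 1/(-586/9) = 3786 - 1*(-9/586) = 3786 + 9/586 = 2218605/586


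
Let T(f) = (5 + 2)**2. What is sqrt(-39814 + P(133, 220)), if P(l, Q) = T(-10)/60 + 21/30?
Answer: I*sqrt(35831235)/30 ≈ 199.53*I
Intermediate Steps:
T(f) = 49 (T(f) = 7**2 = 49)
P(l, Q) = 91/60 (P(l, Q) = 49/60 + 21/30 = 49*(1/60) + 21*(1/30) = 49/60 + 7/10 = 91/60)
sqrt(-39814 + P(133, 220)) = sqrt(-39814 + 91/60) = sqrt(-2388749/60) = I*sqrt(35831235)/30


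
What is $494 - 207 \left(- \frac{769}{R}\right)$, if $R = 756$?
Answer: $\frac{59183}{84} \approx 704.56$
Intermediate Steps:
$494 - 207 \left(- \frac{769}{R}\right) = 494 - 207 \left(- \frac{769}{756}\right) = 494 - 207 \left(\left(-769\right) \frac{1}{756}\right) = 494 - - \frac{17687}{84} = 494 + \frac{17687}{84} = \frac{59183}{84}$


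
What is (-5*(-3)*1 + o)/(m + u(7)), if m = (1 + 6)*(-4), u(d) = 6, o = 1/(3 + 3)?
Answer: -91/132 ≈ -0.68939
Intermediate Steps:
o = ⅙ (o = 1/6 = ⅙ ≈ 0.16667)
m = -28 (m = 7*(-4) = -28)
(-5*(-3)*1 + o)/(m + u(7)) = (-5*(-3)*1 + ⅙)/(-28 + 6) = (15*1 + ⅙)/(-22) = -(15 + ⅙)/22 = -1/22*91/6 = -91/132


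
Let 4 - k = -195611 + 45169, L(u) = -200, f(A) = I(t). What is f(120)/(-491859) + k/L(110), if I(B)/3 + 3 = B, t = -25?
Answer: -12333033719/16395300 ≈ -752.23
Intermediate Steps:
I(B) = -9 + 3*B
f(A) = -84 (f(A) = -9 + 3*(-25) = -9 - 75 = -84)
k = 150446 (k = 4 - (-195611 + 45169) = 4 - 1*(-150442) = 4 + 150442 = 150446)
f(120)/(-491859) + k/L(110) = -84/(-491859) + 150446/(-200) = -84*(-1/491859) + 150446*(-1/200) = 28/163953 - 75223/100 = -12333033719/16395300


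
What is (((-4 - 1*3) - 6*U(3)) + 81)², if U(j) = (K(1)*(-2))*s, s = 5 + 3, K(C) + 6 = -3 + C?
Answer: 481636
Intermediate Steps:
K(C) = -9 + C (K(C) = -6 + (-3 + C) = -9 + C)
s = 8
U(j) = 128 (U(j) = ((-9 + 1)*(-2))*8 = -8*(-2)*8 = 16*8 = 128)
(((-4 - 1*3) - 6*U(3)) + 81)² = (((-4 - 1*3) - 6*128) + 81)² = (((-4 - 3) - 768) + 81)² = ((-7 - 768) + 81)² = (-775 + 81)² = (-694)² = 481636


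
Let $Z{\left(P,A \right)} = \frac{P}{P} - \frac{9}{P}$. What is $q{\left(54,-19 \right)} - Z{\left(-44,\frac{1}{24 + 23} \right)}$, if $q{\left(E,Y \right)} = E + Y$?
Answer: $\frac{1487}{44} \approx 33.795$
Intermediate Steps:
$Z{\left(P,A \right)} = 1 - \frac{9}{P}$
$q{\left(54,-19 \right)} - Z{\left(-44,\frac{1}{24 + 23} \right)} = \left(54 - 19\right) - \frac{-9 - 44}{-44} = 35 - \left(- \frac{1}{44}\right) \left(-53\right) = 35 - \frac{53}{44} = \frac{1487}{44}$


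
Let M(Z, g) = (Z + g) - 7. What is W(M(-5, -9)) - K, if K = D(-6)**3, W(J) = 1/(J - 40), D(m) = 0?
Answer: -1/61 ≈ -0.016393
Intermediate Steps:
M(Z, g) = -7 + Z + g
W(J) = 1/(-40 + J)
K = 0 (K = 0**3 = 0)
W(M(-5, -9)) - K = 1/(-40 + (-7 - 5 - 9)) - 1*0 = 1/(-40 - 21) + 0 = 1/(-61) + 0 = -1/61 + 0 = -1/61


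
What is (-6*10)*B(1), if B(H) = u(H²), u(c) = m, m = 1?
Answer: -60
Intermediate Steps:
u(c) = 1
B(H) = 1
(-6*10)*B(1) = -6*10*1 = -60*1 = -60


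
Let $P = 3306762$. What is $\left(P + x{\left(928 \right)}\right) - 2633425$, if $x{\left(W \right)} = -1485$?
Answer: $671852$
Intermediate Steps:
$\left(P + x{\left(928 \right)}\right) - 2633425 = \left(3306762 - 1485\right) - 2633425 = 3305277 - 2633425 = 671852$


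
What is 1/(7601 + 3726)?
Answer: 1/11327 ≈ 8.8285e-5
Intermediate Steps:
1/(7601 + 3726) = 1/11327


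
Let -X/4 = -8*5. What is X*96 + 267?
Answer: 15627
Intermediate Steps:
X = 160 (X = -(-32)*5 = -4*(-40) = 160)
X*96 + 267 = 160*96 + 267 = 15360 + 267 = 15627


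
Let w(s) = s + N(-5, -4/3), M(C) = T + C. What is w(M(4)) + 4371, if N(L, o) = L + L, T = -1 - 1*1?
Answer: 4363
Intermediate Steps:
T = -2 (T = -1 - 1 = -2)
M(C) = -2 + C
N(L, o) = 2*L
w(s) = -10 + s (w(s) = s + 2*(-5) = s - 10 = -10 + s)
w(M(4)) + 4371 = (-10 + (-2 + 4)) + 4371 = (-10 + 2) + 4371 = -8 + 4371 = 4363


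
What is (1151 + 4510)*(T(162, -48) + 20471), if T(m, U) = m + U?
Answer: 116531685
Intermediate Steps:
T(m, U) = U + m
(1151 + 4510)*(T(162, -48) + 20471) = (1151 + 4510)*((-48 + 162) + 20471) = 5661*(114 + 20471) = 5661*20585 = 116531685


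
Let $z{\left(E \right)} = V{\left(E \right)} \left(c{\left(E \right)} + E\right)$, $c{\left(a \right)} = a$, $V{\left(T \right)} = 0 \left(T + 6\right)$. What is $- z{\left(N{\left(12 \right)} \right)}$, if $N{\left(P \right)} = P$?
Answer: $0$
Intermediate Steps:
$V{\left(T \right)} = 0$ ($V{\left(T \right)} = 0 \left(6 + T\right) = 0$)
$z{\left(E \right)} = 0$ ($z{\left(E \right)} = 0 \left(E + E\right) = 0 \cdot 2 E = 0$)
$- z{\left(N{\left(12 \right)} \right)} = \left(-1\right) 0 = 0$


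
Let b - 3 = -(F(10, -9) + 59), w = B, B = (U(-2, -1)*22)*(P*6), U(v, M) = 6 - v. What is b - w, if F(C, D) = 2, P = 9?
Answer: -9562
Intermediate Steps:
B = 9504 (B = ((6 - 1*(-2))*22)*(9*6) = ((6 + 2)*22)*54 = (8*22)*54 = 176*54 = 9504)
w = 9504
b = -58 (b = 3 - (2 + 59) = 3 - 1*61 = 3 - 61 = -58)
b - w = -58 - 1*9504 = -58 - 9504 = -9562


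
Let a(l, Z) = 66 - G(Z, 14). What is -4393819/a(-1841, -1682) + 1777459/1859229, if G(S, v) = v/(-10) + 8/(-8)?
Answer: -1512776690251/23550234 ≈ -64236.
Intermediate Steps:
G(S, v) = -1 - v/10 (G(S, v) = v*(-1/10) + 8*(-1/8) = -v/10 - 1 = -1 - v/10)
a(l, Z) = 342/5 (a(l, Z) = 66 - (-1 - 1/10*14) = 66 - (-1 - 7/5) = 66 - 1*(-12/5) = 66 + 12/5 = 342/5)
-4393819/a(-1841, -1682) + 1777459/1859229 = -4393819/342/5 + 1777459/1859229 = -4393819*5/342 + 1777459*(1/1859229) = -21969095/342 + 1777459/1859229 = -1512776690251/23550234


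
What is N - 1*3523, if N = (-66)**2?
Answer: 833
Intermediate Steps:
N = 4356
N - 1*3523 = 4356 - 1*3523 = 4356 - 3523 = 833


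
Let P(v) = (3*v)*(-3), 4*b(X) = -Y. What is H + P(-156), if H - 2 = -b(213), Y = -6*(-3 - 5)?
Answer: 1418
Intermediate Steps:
Y = 48 (Y = -6*(-8) = 48)
b(X) = -12 (b(X) = (-1*48)/4 = (1/4)*(-48) = -12)
H = 14 (H = 2 - 1*(-12) = 2 + 12 = 14)
P(v) = -9*v
H + P(-156) = 14 - 9*(-156) = 14 + 1404 = 1418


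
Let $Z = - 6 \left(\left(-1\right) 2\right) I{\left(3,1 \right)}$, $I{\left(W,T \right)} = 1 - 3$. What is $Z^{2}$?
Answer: $576$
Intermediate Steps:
$I{\left(W,T \right)} = -2$ ($I{\left(W,T \right)} = 1 - 3 = -2$)
$Z = -24$ ($Z = - 6 \left(\left(-1\right) 2\right) \left(-2\right) = \left(-6\right) \left(-2\right) \left(-2\right) = 12 \left(-2\right) = -24$)
$Z^{2} = \left(-24\right)^{2} = 576$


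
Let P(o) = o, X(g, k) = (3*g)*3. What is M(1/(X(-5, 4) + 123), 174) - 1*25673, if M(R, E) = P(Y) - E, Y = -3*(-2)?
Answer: -25841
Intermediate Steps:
Y = 6
X(g, k) = 9*g
M(R, E) = 6 - E
M(1/(X(-5, 4) + 123), 174) - 1*25673 = (6 - 1*174) - 1*25673 = (6 - 174) - 25673 = -168 - 25673 = -25841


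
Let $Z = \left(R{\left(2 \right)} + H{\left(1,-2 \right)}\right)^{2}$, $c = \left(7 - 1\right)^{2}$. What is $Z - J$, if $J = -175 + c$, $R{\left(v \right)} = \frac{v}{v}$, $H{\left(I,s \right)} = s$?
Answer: $140$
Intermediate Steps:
$R{\left(v \right)} = 1$
$c = 36$ ($c = 6^{2} = 36$)
$Z = 1$ ($Z = \left(1 - 2\right)^{2} = \left(-1\right)^{2} = 1$)
$J = -139$ ($J = -175 + 36 = -139$)
$Z - J = 1 - -139 = 1 + 139 = 140$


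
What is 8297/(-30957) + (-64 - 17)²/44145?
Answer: -2014348/16871565 ≈ -0.11939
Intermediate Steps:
8297/(-30957) + (-64 - 17)²/44145 = 8297*(-1/30957) + (-81)²*(1/44145) = -8297/30957 + 6561*(1/44145) = -8297/30957 + 81/545 = -2014348/16871565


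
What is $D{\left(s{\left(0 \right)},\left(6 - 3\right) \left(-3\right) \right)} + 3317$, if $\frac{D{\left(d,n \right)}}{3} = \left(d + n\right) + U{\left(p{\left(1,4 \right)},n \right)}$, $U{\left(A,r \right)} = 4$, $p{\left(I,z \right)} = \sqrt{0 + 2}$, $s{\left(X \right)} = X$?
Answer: $3302$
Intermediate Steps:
$p{\left(I,z \right)} = \sqrt{2}$
$D{\left(d,n \right)} = 12 + 3 d + 3 n$ ($D{\left(d,n \right)} = 3 \left(\left(d + n\right) + 4\right) = 3 \left(4 + d + n\right) = 12 + 3 d + 3 n$)
$D{\left(s{\left(0 \right)},\left(6 - 3\right) \left(-3\right) \right)} + 3317 = \left(12 + 3 \cdot 0 + 3 \left(6 - 3\right) \left(-3\right)\right) + 3317 = \left(12 + 0 + 3 \cdot 3 \left(-3\right)\right) + 3317 = \left(12 + 0 + 3 \left(-9\right)\right) + 3317 = \left(12 + 0 - 27\right) + 3317 = -15 + 3317 = 3302$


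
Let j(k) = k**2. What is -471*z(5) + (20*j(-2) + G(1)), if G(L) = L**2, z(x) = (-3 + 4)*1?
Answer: -390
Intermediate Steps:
z(x) = 1 (z(x) = 1*1 = 1)
-471*z(5) + (20*j(-2) + G(1)) = -471*1 + (20*(-2)**2 + 1**2) = -471 + (20*4 + 1) = -471 + (80 + 1) = -471 + 81 = -390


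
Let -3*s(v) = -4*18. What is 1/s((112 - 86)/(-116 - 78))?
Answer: 1/24 ≈ 0.041667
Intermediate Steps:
s(v) = 24 (s(v) = -(-4)*18/3 = -1/3*(-72) = 24)
1/s((112 - 86)/(-116 - 78)) = 1/24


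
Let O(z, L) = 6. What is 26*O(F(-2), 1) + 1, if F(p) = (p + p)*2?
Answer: 157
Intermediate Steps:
F(p) = 4*p (F(p) = (2*p)*2 = 4*p)
26*O(F(-2), 1) + 1 = 26*6 + 1 = 156 + 1 = 157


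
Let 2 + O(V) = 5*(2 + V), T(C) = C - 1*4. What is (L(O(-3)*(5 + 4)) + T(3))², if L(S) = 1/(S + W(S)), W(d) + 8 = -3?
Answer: 5625/5476 ≈ 1.0272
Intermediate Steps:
W(d) = -11 (W(d) = -8 - 3 = -11)
T(C) = -4 + C (T(C) = C - 4 = -4 + C)
O(V) = 8 + 5*V (O(V) = -2 + 5*(2 + V) = -2 + (10 + 5*V) = 8 + 5*V)
L(S) = 1/(-11 + S) (L(S) = 1/(S - 11) = 1/(-11 + S))
(L(O(-3)*(5 + 4)) + T(3))² = (1/(-11 + (8 + 5*(-3))*(5 + 4)) + (-4 + 3))² = (1/(-11 + (8 - 15)*9) - 1)² = (1/(-11 - 7*9) - 1)² = (1/(-11 - 63) - 1)² = (1/(-74) - 1)² = (-1/74 - 1)² = (-75/74)² = 5625/5476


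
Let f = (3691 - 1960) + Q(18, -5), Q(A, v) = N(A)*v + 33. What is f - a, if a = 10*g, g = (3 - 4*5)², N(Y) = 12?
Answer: -1186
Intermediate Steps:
Q(A, v) = 33 + 12*v (Q(A, v) = 12*v + 33 = 33 + 12*v)
g = 289 (g = (3 - 20)² = (-17)² = 289)
a = 2890 (a = 10*289 = 2890)
f = 1704 (f = (3691 - 1960) + (33 + 12*(-5)) = 1731 + (33 - 60) = 1731 - 27 = 1704)
f - a = 1704 - 1*2890 = 1704 - 2890 = -1186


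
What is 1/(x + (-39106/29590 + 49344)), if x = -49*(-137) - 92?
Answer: 14795/827982622 ≈ 1.7869e-5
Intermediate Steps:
x = 6621 (x = 6713 - 92 = 6621)
1/(x + (-39106/29590 + 49344)) = 1/(6621 + (-39106/29590 + 49344)) = 1/(6621 + (-39106*1/29590 + 49344)) = 1/(6621 + (-19553/14795 + 49344)) = 1/(6621 + 730024927/14795) = 1/(827982622/14795) = 14795/827982622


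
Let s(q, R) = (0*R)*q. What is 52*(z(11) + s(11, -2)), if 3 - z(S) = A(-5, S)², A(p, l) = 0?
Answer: 156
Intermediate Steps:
s(q, R) = 0 (s(q, R) = 0*q = 0)
z(S) = 3 (z(S) = 3 - 1*0² = 3 - 1*0 = 3 + 0 = 3)
52*(z(11) + s(11, -2)) = 52*(3 + 0) = 52*3 = 156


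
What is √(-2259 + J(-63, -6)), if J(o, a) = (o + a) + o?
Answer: I*√2391 ≈ 48.898*I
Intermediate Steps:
J(o, a) = a + 2*o (J(o, a) = (a + o) + o = a + 2*o)
√(-2259 + J(-63, -6)) = √(-2259 + (-6 + 2*(-63))) = √(-2259 + (-6 - 126)) = √(-2259 - 132) = √(-2391) = I*√2391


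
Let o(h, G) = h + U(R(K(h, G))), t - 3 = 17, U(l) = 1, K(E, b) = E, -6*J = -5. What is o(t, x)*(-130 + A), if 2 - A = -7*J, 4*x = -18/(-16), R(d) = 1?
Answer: -5131/2 ≈ -2565.5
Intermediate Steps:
J = ⅚ (J = -⅙*(-5) = ⅚ ≈ 0.83333)
x = 9/32 (x = (-18/(-16))/4 = (-18*(-1/16))/4 = (¼)*(9/8) = 9/32 ≈ 0.28125)
t = 20 (t = 3 + 17 = 20)
o(h, G) = 1 + h (o(h, G) = h + 1 = 1 + h)
A = 47/6 (A = 2 - (-7)*5/6 = 2 - 1*(-35/6) = 2 + 35/6 = 47/6 ≈ 7.8333)
o(t, x)*(-130 + A) = (1 + 20)*(-130 + 47/6) = 21*(-733/6) = -5131/2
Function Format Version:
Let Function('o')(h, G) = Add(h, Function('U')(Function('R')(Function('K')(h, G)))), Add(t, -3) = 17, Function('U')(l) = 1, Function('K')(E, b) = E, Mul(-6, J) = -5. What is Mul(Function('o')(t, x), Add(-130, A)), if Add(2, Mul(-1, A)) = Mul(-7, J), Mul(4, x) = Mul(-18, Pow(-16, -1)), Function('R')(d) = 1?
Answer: Rational(-5131, 2) ≈ -2565.5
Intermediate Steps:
J = Rational(5, 6) (J = Mul(Rational(-1, 6), -5) = Rational(5, 6) ≈ 0.83333)
x = Rational(9, 32) (x = Mul(Rational(1, 4), Mul(-18, Pow(-16, -1))) = Mul(Rational(1, 4), Mul(-18, Rational(-1, 16))) = Mul(Rational(1, 4), Rational(9, 8)) = Rational(9, 32) ≈ 0.28125)
t = 20 (t = Add(3, 17) = 20)
Function('o')(h, G) = Add(1, h) (Function('o')(h, G) = Add(h, 1) = Add(1, h))
A = Rational(47, 6) (A = Add(2, Mul(-1, Mul(-7, Rational(5, 6)))) = Add(2, Mul(-1, Rational(-35, 6))) = Add(2, Rational(35, 6)) = Rational(47, 6) ≈ 7.8333)
Mul(Function('o')(t, x), Add(-130, A)) = Mul(Add(1, 20), Add(-130, Rational(47, 6))) = Mul(21, Rational(-733, 6)) = Rational(-5131, 2)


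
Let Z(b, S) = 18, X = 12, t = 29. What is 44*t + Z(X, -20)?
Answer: 1294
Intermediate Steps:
44*t + Z(X, -20) = 44*29 + 18 = 1276 + 18 = 1294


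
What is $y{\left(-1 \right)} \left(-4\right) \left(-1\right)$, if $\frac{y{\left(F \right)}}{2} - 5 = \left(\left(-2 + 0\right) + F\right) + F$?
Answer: $8$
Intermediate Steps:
$y{\left(F \right)} = 6 + 4 F$ ($y{\left(F \right)} = 10 + 2 \left(\left(\left(-2 + 0\right) + F\right) + F\right) = 10 + 2 \left(\left(-2 + F\right) + F\right) = 10 + 2 \left(-2 + 2 F\right) = 10 + \left(-4 + 4 F\right) = 6 + 4 F$)
$y{\left(-1 \right)} \left(-4\right) \left(-1\right) = \left(6 + 4 \left(-1\right)\right) \left(-4\right) \left(-1\right) = \left(6 - 4\right) \left(-4\right) \left(-1\right) = 2 \left(-4\right) \left(-1\right) = \left(-8\right) \left(-1\right) = 8$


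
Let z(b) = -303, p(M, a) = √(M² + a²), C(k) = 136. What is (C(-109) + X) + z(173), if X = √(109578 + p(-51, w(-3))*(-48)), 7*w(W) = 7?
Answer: -167 + √(109578 - 48*√2602) ≈ 160.31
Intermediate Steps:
w(W) = 1 (w(W) = (⅐)*7 = 1)
X = √(109578 - 48*√2602) (X = √(109578 + √((-51)² + 1²)*(-48)) = √(109578 + √(2601 + 1)*(-48)) = √(109578 + √2602*(-48)) = √(109578 - 48*√2602) ≈ 327.31)
(C(-109) + X) + z(173) = (136 + √(109578 - 48*√2602)) - 303 = -167 + √(109578 - 48*√2602)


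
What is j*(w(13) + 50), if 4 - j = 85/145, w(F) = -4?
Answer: 4554/29 ≈ 157.03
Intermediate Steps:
j = 99/29 (j = 4 - 85/145 = 4 - 1*17/29 = 4 - 17/29 = 99/29 ≈ 3.4138)
j*(w(13) + 50) = 99*(-4 + 50)/29 = (99/29)*46 = 4554/29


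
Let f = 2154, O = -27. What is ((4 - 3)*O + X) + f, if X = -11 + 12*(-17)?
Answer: 1912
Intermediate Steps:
X = -215 (X = -11 - 204 = -215)
((4 - 3)*O + X) + f = ((4 - 3)*(-27) - 215) + 2154 = (1*(-27) - 215) + 2154 = (-27 - 215) + 2154 = -242 + 2154 = 1912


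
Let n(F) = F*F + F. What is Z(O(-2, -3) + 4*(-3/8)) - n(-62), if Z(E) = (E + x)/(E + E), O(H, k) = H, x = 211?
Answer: -53363/14 ≈ -3811.6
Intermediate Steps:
Z(E) = (211 + E)/(2*E) (Z(E) = (E + 211)/(E + E) = (211 + E)/((2*E)) = (211 + E)*(1/(2*E)) = (211 + E)/(2*E))
n(F) = F + F² (n(F) = F² + F = F + F²)
Z(O(-2, -3) + 4*(-3/8)) - n(-62) = (211 + (-2 + 4*(-3/8)))/(2*(-2 + 4*(-3/8))) - (-62)*(1 - 62) = (211 + (-2 + 4*(-3*⅛)))/(2*(-2 + 4*(-3*⅛))) - (-62)*(-61) = (211 + (-2 + 4*(-3/8)))/(2*(-2 + 4*(-3/8))) - 1*3782 = (211 + (-2 - 3/2))/(2*(-2 - 3/2)) - 3782 = (211 - 7/2)/(2*(-7/2)) - 3782 = (½)*(-2/7)*(415/2) - 3782 = -415/14 - 3782 = -53363/14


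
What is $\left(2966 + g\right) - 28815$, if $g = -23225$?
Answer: $-49074$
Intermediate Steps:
$\left(2966 + g\right) - 28815 = \left(2966 - 23225\right) - 28815 = -20259 - 28815 = -49074$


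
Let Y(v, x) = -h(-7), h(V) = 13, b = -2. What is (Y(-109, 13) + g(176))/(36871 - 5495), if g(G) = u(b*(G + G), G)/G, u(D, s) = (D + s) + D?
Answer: -5/7844 ≈ -0.00063743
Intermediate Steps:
u(D, s) = s + 2*D
g(G) = -7 (g(G) = (G + 2*(-2*(G + G)))/G = (G + 2*(-4*G))/G = (G - 8*G)/G = (-7*G)/G = -7)
Y(v, x) = -13 (Y(v, x) = -1*13 = -13)
(Y(-109, 13) + g(176))/(36871 - 5495) = (-13 - 7)/(36871 - 5495) = -20/31376 = -20*1/31376 = -5/7844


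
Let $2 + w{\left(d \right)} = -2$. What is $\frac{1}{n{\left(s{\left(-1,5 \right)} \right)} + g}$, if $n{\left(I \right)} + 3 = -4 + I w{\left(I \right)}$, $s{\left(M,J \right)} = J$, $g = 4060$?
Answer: $\frac{1}{4033} \approx 0.00024795$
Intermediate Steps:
$w{\left(d \right)} = -4$ ($w{\left(d \right)} = -2 - 2 = -4$)
$n{\left(I \right)} = -7 - 4 I$ ($n{\left(I \right)} = -3 + \left(-4 + I \left(-4\right)\right) = -3 - \left(4 + 4 I\right) = -7 - 4 I$)
$\frac{1}{n{\left(s{\left(-1,5 \right)} \right)} + g} = \frac{1}{\left(-7 - 20\right) + 4060} = \frac{1}{-27 + 4060} = \frac{1}{4033}$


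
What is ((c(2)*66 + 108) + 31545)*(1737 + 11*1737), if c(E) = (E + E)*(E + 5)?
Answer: 698294844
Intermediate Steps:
c(E) = 2*E*(5 + E) (c(E) = (2*E)*(5 + E) = 2*E*(5 + E))
((c(2)*66 + 108) + 31545)*(1737 + 11*1737) = (((2*2*(5 + 2))*66 + 108) + 31545)*(1737 + 11*1737) = (((2*2*7)*66 + 108) + 31545)*(1737 + 19107) = ((28*66 + 108) + 31545)*20844 = ((1848 + 108) + 31545)*20844 = (1956 + 31545)*20844 = 33501*20844 = 698294844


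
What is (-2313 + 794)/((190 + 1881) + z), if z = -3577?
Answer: 1519/1506 ≈ 1.0086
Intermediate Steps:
(-2313 + 794)/((190 + 1881) + z) = (-2313 + 794)/((190 + 1881) - 3577) = -1519/(2071 - 3577) = -1519/(-1506) = -1519*(-1/1506) = 1519/1506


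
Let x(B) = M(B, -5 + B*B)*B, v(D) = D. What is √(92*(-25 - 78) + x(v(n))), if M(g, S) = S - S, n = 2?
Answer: 2*I*√2369 ≈ 97.345*I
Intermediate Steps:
M(g, S) = 0
x(B) = 0 (x(B) = 0*B = 0)
√(92*(-25 - 78) + x(v(n))) = √(92*(-25 - 78) + 0) = √(92*(-103) + 0) = √(-9476 + 0) = √(-9476) = 2*I*√2369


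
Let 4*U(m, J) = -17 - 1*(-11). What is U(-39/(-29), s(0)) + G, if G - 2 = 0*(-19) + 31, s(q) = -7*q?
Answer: 63/2 ≈ 31.500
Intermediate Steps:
G = 33 (G = 2 + (0*(-19) + 31) = 2 + (0 + 31) = 2 + 31 = 33)
U(m, J) = -3/2 (U(m, J) = (-17 - 1*(-11))/4 = (-17 + 11)/4 = (¼)*(-6) = -3/2)
U(-39/(-29), s(0)) + G = -3/2 + 33 = 63/2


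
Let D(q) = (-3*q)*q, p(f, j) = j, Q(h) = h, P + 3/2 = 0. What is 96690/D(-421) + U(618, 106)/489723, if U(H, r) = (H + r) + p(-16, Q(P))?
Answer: -31311431335/173597988486 ≈ -0.18037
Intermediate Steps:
P = -3/2 (P = -3/2 + 0 = -3/2 ≈ -1.5000)
U(H, r) = -3/2 + H + r (U(H, r) = (H + r) - 3/2 = -3/2 + H + r)
D(q) = -3*q²
96690/D(-421) + U(618, 106)/489723 = 96690/((-3*(-421)²)) + (-3/2 + 618 + 106)/489723 = 96690/((-3*177241)) + (1445/2)*(1/489723) = 96690/(-531723) + 1445/979446 = 96690*(-1/531723) + 1445/979446 = -32230/177241 + 1445/979446 = -31311431335/173597988486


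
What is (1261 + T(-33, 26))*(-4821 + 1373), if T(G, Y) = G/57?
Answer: -82572704/19 ≈ -4.3459e+6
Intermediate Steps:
T(G, Y) = G/57 (T(G, Y) = G*(1/57) = G/57)
(1261 + T(-33, 26))*(-4821 + 1373) = (1261 + (1/57)*(-33))*(-4821 + 1373) = (1261 - 11/19)*(-3448) = (23948/19)*(-3448) = -82572704/19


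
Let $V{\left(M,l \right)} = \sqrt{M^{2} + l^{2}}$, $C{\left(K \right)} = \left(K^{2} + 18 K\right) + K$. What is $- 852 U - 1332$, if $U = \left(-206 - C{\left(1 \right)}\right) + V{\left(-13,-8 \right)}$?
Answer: $191220 - 852 \sqrt{233} \approx 1.7821 \cdot 10^{5}$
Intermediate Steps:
$C{\left(K \right)} = K^{2} + 19 K$
$U = -226 + \sqrt{233}$ ($U = \left(-206 - 1 \left(19 + 1\right)\right) + \sqrt{\left(-13\right)^{2} + \left(-8\right)^{2}} = \left(-206 - 1 \cdot 20\right) + \sqrt{169 + 64} = \left(-206 - 20\right) + \sqrt{233} = -226 + \sqrt{233} \approx -210.74$)
$- 852 U - 1332 = - 852 \left(-226 + \sqrt{233}\right) - 1332 = \left(192552 - 852 \sqrt{233}\right) - 1332 = 191220 - 852 \sqrt{233}$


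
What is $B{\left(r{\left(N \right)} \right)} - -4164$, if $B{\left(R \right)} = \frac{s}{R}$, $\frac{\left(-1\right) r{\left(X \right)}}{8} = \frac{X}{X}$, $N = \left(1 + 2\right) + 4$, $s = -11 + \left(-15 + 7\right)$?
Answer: $\frac{33331}{8} \approx 4166.4$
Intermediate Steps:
$s = -19$ ($s = -11 - 8 = -19$)
$N = 7$ ($N = 3 + 4 = 7$)
$r{\left(X \right)} = -8$ ($r{\left(X \right)} = - 8 \frac{X}{X} = \left(-8\right) 1 = -8$)
$B{\left(R \right)} = - \frac{19}{R}$
$B{\left(r{\left(N \right)} \right)} - -4164 = - \frac{19}{-8} - -4164 = \left(-19\right) \left(- \frac{1}{8}\right) + 4164 = \frac{19}{8} + 4164 = \frac{33331}{8}$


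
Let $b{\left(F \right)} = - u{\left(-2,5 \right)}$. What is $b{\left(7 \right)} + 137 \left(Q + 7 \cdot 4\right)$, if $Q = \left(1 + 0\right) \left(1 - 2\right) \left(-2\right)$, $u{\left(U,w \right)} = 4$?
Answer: $4106$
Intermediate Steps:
$Q = 2$ ($Q = 1 \left(-1\right) \left(-2\right) = \left(-1\right) \left(-2\right) = 2$)
$b{\left(F \right)} = -4$ ($b{\left(F \right)} = \left(-1\right) 4 = -4$)
$b{\left(7 \right)} + 137 \left(Q + 7 \cdot 4\right) = -4 + 137 \left(2 + 7 \cdot 4\right) = -4 + 137 \left(2 + 28\right) = -4 + 137 \cdot 30 = -4 + 4110 = 4106$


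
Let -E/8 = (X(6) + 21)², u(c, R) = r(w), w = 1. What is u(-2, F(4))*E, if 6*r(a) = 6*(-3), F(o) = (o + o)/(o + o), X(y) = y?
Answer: 17496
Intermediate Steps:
F(o) = 1 (F(o) = (2*o)/((2*o)) = (2*o)*(1/(2*o)) = 1)
r(a) = -3 (r(a) = (6*(-3))/6 = (⅙)*(-18) = -3)
u(c, R) = -3
E = -5832 (E = -8*(6 + 21)² = -8*27² = -8*729 = -5832)
u(-2, F(4))*E = -3*(-5832) = 17496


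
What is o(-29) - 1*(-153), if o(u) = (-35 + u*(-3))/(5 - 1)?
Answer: 166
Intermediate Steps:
o(u) = -35/4 - 3*u/4 (o(u) = (-35 - 3*u)/4 = (-35 - 3*u)*(1/4) = -35/4 - 3*u/4)
o(-29) - 1*(-153) = (-35/4 - 3/4*(-29)) - 1*(-153) = (-35/4 + 87/4) + 153 = 13 + 153 = 166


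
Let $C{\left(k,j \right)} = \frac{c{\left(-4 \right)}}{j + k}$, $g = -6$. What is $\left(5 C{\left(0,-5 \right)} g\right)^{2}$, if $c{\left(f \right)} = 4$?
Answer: $576$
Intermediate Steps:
$C{\left(k,j \right)} = \frac{4}{j + k}$
$\left(5 C{\left(0,-5 \right)} g\right)^{2} = \left(5 \frac{4}{-5 + 0} \left(-6\right)\right)^{2} = \left(5 \frac{4}{-5} \left(-6\right)\right)^{2} = \left(5 \cdot 4 \left(- \frac{1}{5}\right) \left(-6\right)\right)^{2} = \left(5 \left(- \frac{4}{5}\right) \left(-6\right)\right)^{2} = \left(\left(-4\right) \left(-6\right)\right)^{2} = 24^{2} = 576$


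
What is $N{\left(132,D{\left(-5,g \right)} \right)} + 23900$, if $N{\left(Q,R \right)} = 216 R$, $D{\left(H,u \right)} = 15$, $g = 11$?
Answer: $27140$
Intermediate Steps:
$N{\left(132,D{\left(-5,g \right)} \right)} + 23900 = 216 \cdot 15 + 23900 = 3240 + 23900 = 27140$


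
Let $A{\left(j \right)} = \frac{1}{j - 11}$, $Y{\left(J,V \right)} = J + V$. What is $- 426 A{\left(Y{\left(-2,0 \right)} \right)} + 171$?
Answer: $\frac{2649}{13} \approx 203.77$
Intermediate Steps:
$A{\left(j \right)} = \frac{1}{-11 + j}$
$- 426 A{\left(Y{\left(-2,0 \right)} \right)} + 171 = - \frac{426}{-11 + \left(-2 + 0\right)} + 171 = - \frac{426}{-11 - 2} + 171 = - \frac{426}{-13} + 171 = \left(-426\right) \left(- \frac{1}{13}\right) + 171 = \frac{426}{13} + 171 = \frac{2649}{13}$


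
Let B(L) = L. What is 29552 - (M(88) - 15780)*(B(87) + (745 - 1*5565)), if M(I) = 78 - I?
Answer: -74704518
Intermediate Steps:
29552 - (M(88) - 15780)*(B(87) + (745 - 1*5565)) = 29552 - ((78 - 1*88) - 15780)*(87 + (745 - 1*5565)) = 29552 - ((78 - 88) - 15780)*(87 + (745 - 5565)) = 29552 - (-10 - 15780)*(87 - 4820) = 29552 - (-15790)*(-4733) = 29552 - 1*74734070 = 29552 - 74734070 = -74704518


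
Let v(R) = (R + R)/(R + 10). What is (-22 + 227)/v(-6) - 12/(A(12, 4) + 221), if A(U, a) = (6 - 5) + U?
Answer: -889/13 ≈ -68.385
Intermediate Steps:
A(U, a) = 1 + U
v(R) = 2*R/(10 + R) (v(R) = (2*R)/(10 + R) = 2*R/(10 + R))
(-22 + 227)/v(-6) - 12/(A(12, 4) + 221) = (-22 + 227)/((2*(-6)/(10 - 6))) - 12/((1 + 12) + 221) = 205/((2*(-6)/4)) - 12/(13 + 221) = 205/((2*(-6)*(¼))) - 12/234 = 205/(-3) - 12*1/234 = 205*(-⅓) - 2/39 = -205/3 - 2/39 = -889/13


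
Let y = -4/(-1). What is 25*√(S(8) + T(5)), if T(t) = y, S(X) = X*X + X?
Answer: 50*√19 ≈ 217.94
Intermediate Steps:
S(X) = X + X² (S(X) = X² + X = X + X²)
y = 4 (y = -4*(-1) = 4)
T(t) = 4
25*√(S(8) + T(5)) = 25*√(8*(1 + 8) + 4) = 25*√(8*9 + 4) = 25*√(72 + 4) = 25*√76 = 25*(2*√19) = 50*√19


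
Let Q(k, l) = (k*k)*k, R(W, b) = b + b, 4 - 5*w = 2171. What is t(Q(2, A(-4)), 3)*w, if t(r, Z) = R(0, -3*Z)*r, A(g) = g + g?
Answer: 312048/5 ≈ 62410.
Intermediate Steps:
A(g) = 2*g
w = -2167/5 (w = ⅘ - ⅕*2171 = ⅘ - 2171/5 = -2167/5 ≈ -433.40)
R(W, b) = 2*b
Q(k, l) = k³ (Q(k, l) = k²*k = k³)
t(r, Z) = -6*Z*r (t(r, Z) = (2*(-3*Z))*r = (-6*Z)*r = -6*Z*r)
t(Q(2, A(-4)), 3)*w = -6*3*2³*(-2167/5) = -6*3*8*(-2167/5) = -144*(-2167/5) = 312048/5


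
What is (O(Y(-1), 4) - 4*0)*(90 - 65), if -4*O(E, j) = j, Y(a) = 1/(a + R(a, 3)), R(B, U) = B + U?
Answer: -25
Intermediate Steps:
Y(a) = 1/(3 + 2*a) (Y(a) = 1/(a + (a + 3)) = 1/(a + (3 + a)) = 1/(3 + 2*a))
O(E, j) = -j/4
(O(Y(-1), 4) - 4*0)*(90 - 65) = (-¼*4 - 4*0)*(90 - 65) = (-1 + 0)*25 = -1*25 = -25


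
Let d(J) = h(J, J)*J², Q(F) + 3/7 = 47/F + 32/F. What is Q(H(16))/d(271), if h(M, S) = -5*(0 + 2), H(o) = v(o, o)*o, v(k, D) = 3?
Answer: -409/246761760 ≈ -1.6575e-6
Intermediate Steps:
H(o) = 3*o
Q(F) = -3/7 + 79/F (Q(F) = -3/7 + (47/F + 32/F) = -3/7 + 79/F)
h(M, S) = -10 (h(M, S) = -5*2 = -10)
d(J) = -10*J²
Q(H(16))/d(271) = (-3/7 + 79/((3*16)))/((-10*271²)) = (-3/7 + 79/48)/((-10*73441)) = (-3/7 + 79*(1/48))/(-734410) = (-3/7 + 79/48)*(-1/734410) = (409/336)*(-1/734410) = -409/246761760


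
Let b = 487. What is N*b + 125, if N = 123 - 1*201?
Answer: -37861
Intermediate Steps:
N = -78 (N = 123 - 201 = -78)
N*b + 125 = -78*487 + 125 = -37986 + 125 = -37861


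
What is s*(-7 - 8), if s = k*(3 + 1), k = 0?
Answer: 0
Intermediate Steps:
s = 0 (s = 0*(3 + 1) = 0*4 = 0)
s*(-7 - 8) = 0*(-7 - 8) = 0*(-15) = 0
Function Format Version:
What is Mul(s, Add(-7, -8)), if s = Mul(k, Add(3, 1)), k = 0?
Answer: 0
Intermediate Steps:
s = 0 (s = Mul(0, Add(3, 1)) = Mul(0, 4) = 0)
Mul(s, Add(-7, -8)) = Mul(0, Add(-7, -8)) = Mul(0, -15) = 0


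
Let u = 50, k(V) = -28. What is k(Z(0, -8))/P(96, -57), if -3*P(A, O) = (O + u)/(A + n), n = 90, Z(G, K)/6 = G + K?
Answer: -2232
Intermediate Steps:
Z(G, K) = 6*G + 6*K (Z(G, K) = 6*(G + K) = 6*G + 6*K)
P(A, O) = -(50 + O)/(3*(90 + A)) (P(A, O) = -(O + 50)/(3*(A + 90)) = -(50 + O)/(3*(90 + A)))
k(Z(0, -8))/P(96, -57) = -28*3*(90 + 96)/(-50 - 1*(-57)) = -28*558/(-50 + 57) = -28/((⅓)*(1/186)*7) = -28/7/558 = -28*558/7 = -2232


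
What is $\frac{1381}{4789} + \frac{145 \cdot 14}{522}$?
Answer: $\frac{180044}{43101} \approx 4.1773$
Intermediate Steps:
$\frac{1381}{4789} + \frac{145 \cdot 14}{522} = 1381 \cdot \frac{1}{4789} + 2030 \cdot \frac{1}{522} = \frac{1381}{4789} + \frac{35}{9} = \frac{180044}{43101}$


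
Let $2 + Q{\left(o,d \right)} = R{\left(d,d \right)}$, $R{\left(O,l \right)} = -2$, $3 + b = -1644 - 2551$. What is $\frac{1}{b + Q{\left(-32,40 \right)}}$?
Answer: $- \frac{1}{4202} \approx -0.00023798$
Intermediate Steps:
$b = -4198$ ($b = -3 - 4195 = -4198$)
$Q{\left(o,d \right)} = -4$ ($Q{\left(o,d \right)} = -2 - 2 = -4$)
$\frac{1}{b + Q{\left(-32,40 \right)}} = \frac{1}{-4198 - 4} = \frac{1}{-4202} = - \frac{1}{4202}$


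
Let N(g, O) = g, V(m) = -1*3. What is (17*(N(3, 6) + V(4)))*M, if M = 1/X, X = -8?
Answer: 0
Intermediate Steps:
V(m) = -3
M = -⅛ (M = 1/(-8) = -⅛ ≈ -0.12500)
(17*(N(3, 6) + V(4)))*M = (17*(3 - 3))*(-⅛) = (17*0)*(-⅛) = 0*(-⅛) = 0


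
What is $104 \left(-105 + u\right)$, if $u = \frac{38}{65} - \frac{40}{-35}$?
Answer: $- \frac{375912}{35} \approx -10740.0$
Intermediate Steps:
$u = \frac{786}{455}$ ($u = 38 \cdot \frac{1}{65} - - \frac{8}{7} = \frac{38}{65} + \frac{8}{7} = \frac{786}{455} \approx 1.7275$)
$104 \left(-105 + u\right) = 104 \left(-105 + \frac{786}{455}\right) = 104 \left(- \frac{46989}{455}\right) = - \frac{375912}{35}$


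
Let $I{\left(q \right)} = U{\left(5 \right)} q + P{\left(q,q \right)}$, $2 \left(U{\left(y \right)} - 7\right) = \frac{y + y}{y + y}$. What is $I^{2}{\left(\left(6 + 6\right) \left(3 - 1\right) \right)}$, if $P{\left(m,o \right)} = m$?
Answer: $41616$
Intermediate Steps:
$U{\left(y \right)} = \frac{15}{2}$ ($U{\left(y \right)} = 7 + \frac{\left(y + y\right) \frac{1}{y + y}}{2} = 7 + \frac{2 y \frac{1}{2 y}}{2} = 7 + \frac{1}{2} \cdot 1 = 7 + \frac{1}{2} = \frac{15}{2}$)
$I{\left(q \right)} = \frac{17 q}{2}$ ($I{\left(q \right)} = \frac{15 q}{2} + q = \frac{17 q}{2}$)
$I^{2}{\left(\left(6 + 6\right) \left(3 - 1\right) \right)} = \left(\frac{17 \left(6 + 6\right) \left(3 - 1\right)}{2}\right)^{2} = \left(\frac{17 \cdot 12 \cdot 2}{2}\right)^{2} = \left(\frac{17}{2} \cdot 24\right)^{2} = 204^{2} = 41616$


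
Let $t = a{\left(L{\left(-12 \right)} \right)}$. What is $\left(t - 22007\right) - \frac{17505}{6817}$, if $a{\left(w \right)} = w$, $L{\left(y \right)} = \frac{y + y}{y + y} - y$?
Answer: $- \frac{149950603}{6817} \approx -21997.0$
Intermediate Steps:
$L{\left(y \right)} = 1 - y$ ($L{\left(y \right)} = \frac{2 y}{2 y} - y = 2 y \frac{1}{2 y} - y = 1 - y$)
$t = 13$ ($t = 1 - -12 = 1 + 12 = 13$)
$\left(t - 22007\right) - \frac{17505}{6817} = \left(13 - 22007\right) - \frac{17505}{6817} = -21994 - \frac{17505}{6817} = - \frac{149950603}{6817}$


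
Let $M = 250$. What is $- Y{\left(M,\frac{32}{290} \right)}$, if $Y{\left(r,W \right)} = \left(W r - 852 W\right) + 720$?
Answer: $- \frac{94768}{145} \approx -653.57$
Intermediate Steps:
$Y{\left(r,W \right)} = 720 - 852 W + W r$ ($Y{\left(r,W \right)} = \left(- 852 W + W r\right) + 720 = 720 - 852 W + W r$)
$- Y{\left(M,\frac{32}{290} \right)} = - (720 - 852 \cdot \frac{32}{290} + \frac{32}{290} \cdot 250) = - (720 - 852 \cdot 32 \cdot \frac{1}{290} + 32 \cdot \frac{1}{290} \cdot 250) = - (720 - \frac{13632}{145} + \frac{16}{145} \cdot 250) = - (720 - \frac{13632}{145} + \frac{800}{29}) = \left(-1\right) \frac{94768}{145} = - \frac{94768}{145}$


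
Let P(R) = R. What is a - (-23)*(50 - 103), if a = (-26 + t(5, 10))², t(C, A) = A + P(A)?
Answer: -1183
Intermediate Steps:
t(C, A) = 2*A (t(C, A) = A + A = 2*A)
a = 36 (a = (-26 + 2*10)² = (-26 + 20)² = (-6)² = 36)
a - (-23)*(50 - 103) = 36 - (-23)*(50 - 103) = 36 - (-23)*(-53) = 36 - 1*1219 = 36 - 1219 = -1183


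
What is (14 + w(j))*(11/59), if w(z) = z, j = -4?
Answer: 110/59 ≈ 1.8644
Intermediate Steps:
(14 + w(j))*(11/59) = (14 - 4)*(11/59) = 10*(11*(1/59)) = 10*(11/59) = 110/59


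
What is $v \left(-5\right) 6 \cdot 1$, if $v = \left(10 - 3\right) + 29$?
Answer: $-1080$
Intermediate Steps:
$v = 36$ ($v = \left(10 - 3\right) + 29 = 7 + 29 = 36$)
$v \left(-5\right) 6 \cdot 1 = 36 \left(-5\right) 6 \cdot 1 = 36 \left(\left(-30\right) 1\right) = 36 \left(-30\right) = -1080$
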